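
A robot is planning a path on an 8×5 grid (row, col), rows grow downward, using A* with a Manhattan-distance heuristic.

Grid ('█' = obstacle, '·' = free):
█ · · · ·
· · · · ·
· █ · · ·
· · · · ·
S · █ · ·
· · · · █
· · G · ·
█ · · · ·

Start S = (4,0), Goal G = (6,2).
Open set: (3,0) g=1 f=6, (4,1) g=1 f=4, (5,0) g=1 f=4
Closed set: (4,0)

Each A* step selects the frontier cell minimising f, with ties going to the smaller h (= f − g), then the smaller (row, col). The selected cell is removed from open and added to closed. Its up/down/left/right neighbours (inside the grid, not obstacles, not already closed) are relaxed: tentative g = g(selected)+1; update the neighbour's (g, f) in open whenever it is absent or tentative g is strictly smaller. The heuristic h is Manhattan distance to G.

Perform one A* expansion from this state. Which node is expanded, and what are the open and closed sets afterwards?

step 1: expand (4,1) (f=4, h=3) → closed; open now [(3,0) g=1 f=6, (3,1) g=2 f=6, (5,0) g=1 f=4, (5,1) g=2 f=4]

expanded=(4,1); open=[(3,0) g=1 f=6, (3,1) g=2 f=6, (5,0) g=1 f=4, (5,1) g=2 f=4]; closed=[(4,0), (4,1)]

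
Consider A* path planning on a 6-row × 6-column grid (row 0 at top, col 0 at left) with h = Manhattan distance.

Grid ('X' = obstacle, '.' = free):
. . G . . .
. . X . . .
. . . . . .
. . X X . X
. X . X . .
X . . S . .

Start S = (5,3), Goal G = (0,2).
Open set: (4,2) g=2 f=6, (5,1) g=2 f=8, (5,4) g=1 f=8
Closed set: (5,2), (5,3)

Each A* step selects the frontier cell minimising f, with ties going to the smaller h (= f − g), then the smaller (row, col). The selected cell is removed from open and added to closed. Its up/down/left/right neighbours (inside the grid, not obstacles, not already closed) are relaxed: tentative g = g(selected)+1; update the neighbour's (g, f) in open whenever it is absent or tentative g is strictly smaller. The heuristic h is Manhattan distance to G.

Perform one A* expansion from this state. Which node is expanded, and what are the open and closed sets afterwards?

expanded=(4,2); open=[(5,1) g=2 f=8, (5,4) g=1 f=8]; closed=[(4,2), (5,2), (5,3)]

step 1: expand (4,2) (f=6, h=4) → closed; open now [(5,1) g=2 f=8, (5,4) g=1 f=8]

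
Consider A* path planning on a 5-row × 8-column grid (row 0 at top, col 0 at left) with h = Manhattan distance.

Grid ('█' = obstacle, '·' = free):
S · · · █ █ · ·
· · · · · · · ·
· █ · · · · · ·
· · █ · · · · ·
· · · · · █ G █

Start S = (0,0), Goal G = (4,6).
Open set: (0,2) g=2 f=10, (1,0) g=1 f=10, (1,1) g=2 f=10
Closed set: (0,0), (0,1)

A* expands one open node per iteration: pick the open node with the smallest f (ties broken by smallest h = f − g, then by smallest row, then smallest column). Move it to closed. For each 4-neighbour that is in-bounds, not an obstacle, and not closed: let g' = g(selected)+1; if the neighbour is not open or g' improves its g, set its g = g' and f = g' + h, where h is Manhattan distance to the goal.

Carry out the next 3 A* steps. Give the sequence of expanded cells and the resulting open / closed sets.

step 1: expand (0,2) (f=10, h=8) → closed; open now [(0,3) g=3 f=10, (1,0) g=1 f=10, (1,1) g=2 f=10, (1,2) g=3 f=10]
step 2: expand (0,3) (f=10, h=7) → closed; open now [(1,0) g=1 f=10, (1,1) g=2 f=10, (1,2) g=3 f=10, (1,3) g=4 f=10]
step 3: expand (1,3) (f=10, h=6) → closed; open now [(1,0) g=1 f=10, (1,1) g=2 f=10, (1,2) g=3 f=10, (1,4) g=5 f=10, (2,3) g=5 f=10]

order=[(0,2) → (0,3) → (1,3)]; open=[(1,0) g=1 f=10, (1,1) g=2 f=10, (1,2) g=3 f=10, (1,4) g=5 f=10, (2,3) g=5 f=10]; closed=[(0,0), (0,1), (0,2), (0,3), (1,3)]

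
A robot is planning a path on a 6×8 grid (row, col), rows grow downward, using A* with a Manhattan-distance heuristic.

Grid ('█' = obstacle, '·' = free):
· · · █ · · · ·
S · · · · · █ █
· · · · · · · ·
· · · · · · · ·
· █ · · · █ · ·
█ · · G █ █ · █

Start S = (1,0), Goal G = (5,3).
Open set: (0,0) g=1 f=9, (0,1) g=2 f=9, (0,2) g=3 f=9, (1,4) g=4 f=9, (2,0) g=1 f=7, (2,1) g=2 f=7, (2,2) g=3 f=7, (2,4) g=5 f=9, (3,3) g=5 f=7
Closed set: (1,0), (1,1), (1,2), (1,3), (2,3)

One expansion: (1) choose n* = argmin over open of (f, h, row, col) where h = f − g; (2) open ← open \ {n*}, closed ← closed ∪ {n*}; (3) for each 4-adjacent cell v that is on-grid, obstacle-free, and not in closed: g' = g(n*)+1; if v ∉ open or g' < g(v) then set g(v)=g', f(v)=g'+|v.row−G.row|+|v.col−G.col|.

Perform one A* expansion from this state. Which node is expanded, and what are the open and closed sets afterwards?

step 1: expand (3,3) (f=7, h=2) → closed; open now [(0,0) g=1 f=9, (0,1) g=2 f=9, (0,2) g=3 f=9, (1,4) g=4 f=9, (2,0) g=1 f=7, (2,1) g=2 f=7, (2,2) g=3 f=7, (2,4) g=5 f=9, (3,2) g=6 f=9, (3,4) g=6 f=9, (4,3) g=6 f=7]

expanded=(3,3); open=[(0,0) g=1 f=9, (0,1) g=2 f=9, (0,2) g=3 f=9, (1,4) g=4 f=9, (2,0) g=1 f=7, (2,1) g=2 f=7, (2,2) g=3 f=7, (2,4) g=5 f=9, (3,2) g=6 f=9, (3,4) g=6 f=9, (4,3) g=6 f=7]; closed=[(1,0), (1,1), (1,2), (1,3), (2,3), (3,3)]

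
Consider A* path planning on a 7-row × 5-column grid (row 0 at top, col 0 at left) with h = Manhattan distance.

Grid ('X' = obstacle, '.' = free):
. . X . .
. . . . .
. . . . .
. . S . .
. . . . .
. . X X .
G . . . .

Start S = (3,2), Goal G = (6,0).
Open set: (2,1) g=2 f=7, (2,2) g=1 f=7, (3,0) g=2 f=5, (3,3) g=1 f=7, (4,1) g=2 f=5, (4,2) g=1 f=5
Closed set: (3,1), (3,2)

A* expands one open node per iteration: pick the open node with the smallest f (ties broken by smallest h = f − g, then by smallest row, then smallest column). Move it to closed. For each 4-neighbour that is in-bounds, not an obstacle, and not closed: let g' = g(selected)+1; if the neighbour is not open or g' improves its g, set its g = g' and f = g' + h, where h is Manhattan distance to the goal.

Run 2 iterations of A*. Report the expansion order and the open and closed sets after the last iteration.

step 1: expand (3,0) (f=5, h=3) → closed; open now [(2,0) g=3 f=7, (2,1) g=2 f=7, (2,2) g=1 f=7, (3,3) g=1 f=7, (4,0) g=3 f=5, (4,1) g=2 f=5, (4,2) g=1 f=5]
step 2: expand (4,0) (f=5, h=2) → closed; open now [(2,0) g=3 f=7, (2,1) g=2 f=7, (2,2) g=1 f=7, (3,3) g=1 f=7, (4,1) g=2 f=5, (4,2) g=1 f=5, (5,0) g=4 f=5]

order=[(3,0) → (4,0)]; open=[(2,0) g=3 f=7, (2,1) g=2 f=7, (2,2) g=1 f=7, (3,3) g=1 f=7, (4,1) g=2 f=5, (4,2) g=1 f=5, (5,0) g=4 f=5]; closed=[(3,0), (3,1), (3,2), (4,0)]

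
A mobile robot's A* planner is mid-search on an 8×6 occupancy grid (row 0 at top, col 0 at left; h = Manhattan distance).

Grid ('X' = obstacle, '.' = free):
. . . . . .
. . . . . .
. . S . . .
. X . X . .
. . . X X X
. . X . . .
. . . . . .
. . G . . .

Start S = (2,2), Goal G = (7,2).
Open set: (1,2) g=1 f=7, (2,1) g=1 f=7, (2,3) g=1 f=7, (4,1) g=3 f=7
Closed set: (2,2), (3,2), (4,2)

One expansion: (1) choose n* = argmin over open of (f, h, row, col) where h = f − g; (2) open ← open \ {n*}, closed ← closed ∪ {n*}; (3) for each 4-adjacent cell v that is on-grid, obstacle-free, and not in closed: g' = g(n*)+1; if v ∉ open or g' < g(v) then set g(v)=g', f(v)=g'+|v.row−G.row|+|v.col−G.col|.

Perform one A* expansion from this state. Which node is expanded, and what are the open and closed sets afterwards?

step 1: expand (4,1) (f=7, h=4) → closed; open now [(1,2) g=1 f=7, (2,1) g=1 f=7, (2,3) g=1 f=7, (4,0) g=4 f=9, (5,1) g=4 f=7]

expanded=(4,1); open=[(1,2) g=1 f=7, (2,1) g=1 f=7, (2,3) g=1 f=7, (4,0) g=4 f=9, (5,1) g=4 f=7]; closed=[(2,2), (3,2), (4,1), (4,2)]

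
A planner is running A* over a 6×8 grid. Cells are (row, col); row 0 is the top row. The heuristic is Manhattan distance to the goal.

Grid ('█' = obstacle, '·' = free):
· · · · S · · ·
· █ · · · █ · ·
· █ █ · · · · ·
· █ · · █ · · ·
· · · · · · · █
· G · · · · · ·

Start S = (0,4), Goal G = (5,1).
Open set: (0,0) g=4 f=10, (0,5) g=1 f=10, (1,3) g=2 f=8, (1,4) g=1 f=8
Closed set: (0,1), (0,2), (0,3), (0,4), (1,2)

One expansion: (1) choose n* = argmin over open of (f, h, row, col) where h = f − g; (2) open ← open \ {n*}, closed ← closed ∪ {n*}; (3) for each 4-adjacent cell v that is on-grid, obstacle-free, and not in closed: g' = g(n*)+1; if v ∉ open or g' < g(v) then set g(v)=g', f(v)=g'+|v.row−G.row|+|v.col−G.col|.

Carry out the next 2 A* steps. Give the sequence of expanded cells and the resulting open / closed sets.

order=[(1,3) → (2,3)]; open=[(0,0) g=4 f=10, (0,5) g=1 f=10, (1,4) g=1 f=8, (2,4) g=4 f=10, (3,3) g=4 f=8]; closed=[(0,1), (0,2), (0,3), (0,4), (1,2), (1,3), (2,3)]

step 1: expand (1,3) (f=8, h=6) → closed; open now [(0,0) g=4 f=10, (0,5) g=1 f=10, (1,4) g=1 f=8, (2,3) g=3 f=8]
step 2: expand (2,3) (f=8, h=5) → closed; open now [(0,0) g=4 f=10, (0,5) g=1 f=10, (1,4) g=1 f=8, (2,4) g=4 f=10, (3,3) g=4 f=8]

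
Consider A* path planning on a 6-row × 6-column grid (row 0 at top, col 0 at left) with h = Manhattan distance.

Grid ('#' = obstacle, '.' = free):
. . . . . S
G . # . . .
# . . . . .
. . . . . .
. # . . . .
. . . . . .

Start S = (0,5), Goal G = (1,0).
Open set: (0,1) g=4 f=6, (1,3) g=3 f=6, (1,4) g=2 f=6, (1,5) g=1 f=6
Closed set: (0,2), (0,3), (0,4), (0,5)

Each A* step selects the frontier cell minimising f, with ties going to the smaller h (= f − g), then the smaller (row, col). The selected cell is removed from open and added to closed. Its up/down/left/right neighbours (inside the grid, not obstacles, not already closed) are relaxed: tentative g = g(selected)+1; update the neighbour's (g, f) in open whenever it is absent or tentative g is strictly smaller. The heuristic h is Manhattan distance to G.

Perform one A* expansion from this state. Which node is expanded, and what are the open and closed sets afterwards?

expanded=(0,1); open=[(0,0) g=5 f=6, (1,1) g=5 f=6, (1,3) g=3 f=6, (1,4) g=2 f=6, (1,5) g=1 f=6]; closed=[(0,1), (0,2), (0,3), (0,4), (0,5)]

step 1: expand (0,1) (f=6, h=2) → closed; open now [(0,0) g=5 f=6, (1,1) g=5 f=6, (1,3) g=3 f=6, (1,4) g=2 f=6, (1,5) g=1 f=6]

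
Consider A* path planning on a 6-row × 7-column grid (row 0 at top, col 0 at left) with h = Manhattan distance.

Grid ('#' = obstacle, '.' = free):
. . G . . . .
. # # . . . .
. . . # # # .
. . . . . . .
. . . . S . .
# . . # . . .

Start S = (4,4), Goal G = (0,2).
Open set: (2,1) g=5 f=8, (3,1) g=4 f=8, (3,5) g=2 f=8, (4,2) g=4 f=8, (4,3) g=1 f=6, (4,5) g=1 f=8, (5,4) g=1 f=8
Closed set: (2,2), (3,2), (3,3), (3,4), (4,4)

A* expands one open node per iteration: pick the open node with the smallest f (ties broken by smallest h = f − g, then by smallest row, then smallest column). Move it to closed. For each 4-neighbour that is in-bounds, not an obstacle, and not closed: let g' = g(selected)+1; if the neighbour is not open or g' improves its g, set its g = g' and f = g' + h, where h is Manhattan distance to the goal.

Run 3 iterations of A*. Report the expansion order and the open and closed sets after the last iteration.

order=[(4,3) → (4,2) → (2,1)]; open=[(2,0) g=6 f=10, (3,1) g=4 f=8, (3,5) g=2 f=8, (4,1) g=3 f=8, (4,5) g=1 f=8, (5,2) g=3 f=8, (5,4) g=1 f=8]; closed=[(2,1), (2,2), (3,2), (3,3), (3,4), (4,2), (4,3), (4,4)]

step 1: expand (4,3) (f=6, h=5) → closed; open now [(2,1) g=5 f=8, (3,1) g=4 f=8, (3,5) g=2 f=8, (4,2) g=2 f=6, (4,5) g=1 f=8, (5,4) g=1 f=8]
step 2: expand (4,2) (f=6, h=4) → closed; open now [(2,1) g=5 f=8, (3,1) g=4 f=8, (3,5) g=2 f=8, (4,1) g=3 f=8, (4,5) g=1 f=8, (5,2) g=3 f=8, (5,4) g=1 f=8]
step 3: expand (2,1) (f=8, h=3) → closed; open now [(2,0) g=6 f=10, (3,1) g=4 f=8, (3,5) g=2 f=8, (4,1) g=3 f=8, (4,5) g=1 f=8, (5,2) g=3 f=8, (5,4) g=1 f=8]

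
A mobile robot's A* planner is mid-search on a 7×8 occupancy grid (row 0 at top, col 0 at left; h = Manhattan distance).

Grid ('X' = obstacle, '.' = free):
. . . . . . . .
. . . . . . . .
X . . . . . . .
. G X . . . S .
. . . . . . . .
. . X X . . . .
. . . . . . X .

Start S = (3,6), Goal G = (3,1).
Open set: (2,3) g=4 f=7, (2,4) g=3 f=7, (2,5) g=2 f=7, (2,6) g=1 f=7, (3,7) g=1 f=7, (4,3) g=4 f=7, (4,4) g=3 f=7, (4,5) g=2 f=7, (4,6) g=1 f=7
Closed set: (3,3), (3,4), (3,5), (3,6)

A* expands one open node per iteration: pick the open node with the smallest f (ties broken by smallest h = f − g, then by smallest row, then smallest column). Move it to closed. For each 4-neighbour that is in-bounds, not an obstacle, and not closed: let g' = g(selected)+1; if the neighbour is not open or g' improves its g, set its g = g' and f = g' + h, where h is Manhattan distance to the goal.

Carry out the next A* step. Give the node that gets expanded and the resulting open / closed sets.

step 1: expand (2,3) (f=7, h=3) → closed; open now [(1,3) g=5 f=9, (2,2) g=5 f=7, (2,4) g=3 f=7, (2,5) g=2 f=7, (2,6) g=1 f=7, (3,7) g=1 f=7, (4,3) g=4 f=7, (4,4) g=3 f=7, (4,5) g=2 f=7, (4,6) g=1 f=7]

expanded=(2,3); open=[(1,3) g=5 f=9, (2,2) g=5 f=7, (2,4) g=3 f=7, (2,5) g=2 f=7, (2,6) g=1 f=7, (3,7) g=1 f=7, (4,3) g=4 f=7, (4,4) g=3 f=7, (4,5) g=2 f=7, (4,6) g=1 f=7]; closed=[(2,3), (3,3), (3,4), (3,5), (3,6)]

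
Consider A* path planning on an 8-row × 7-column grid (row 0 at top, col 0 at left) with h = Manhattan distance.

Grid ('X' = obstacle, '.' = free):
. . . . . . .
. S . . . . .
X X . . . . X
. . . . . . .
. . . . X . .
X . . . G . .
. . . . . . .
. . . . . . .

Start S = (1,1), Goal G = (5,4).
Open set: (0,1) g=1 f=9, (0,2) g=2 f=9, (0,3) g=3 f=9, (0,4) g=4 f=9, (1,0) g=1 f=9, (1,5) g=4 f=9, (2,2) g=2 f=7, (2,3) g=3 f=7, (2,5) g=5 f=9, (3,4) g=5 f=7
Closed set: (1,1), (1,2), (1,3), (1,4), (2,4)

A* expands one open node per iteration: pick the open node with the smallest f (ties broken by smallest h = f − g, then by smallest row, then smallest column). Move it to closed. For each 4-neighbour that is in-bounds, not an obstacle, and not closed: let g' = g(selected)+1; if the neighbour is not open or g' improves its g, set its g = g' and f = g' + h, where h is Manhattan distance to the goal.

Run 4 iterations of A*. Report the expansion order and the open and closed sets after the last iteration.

step 1: expand (3,4) (f=7, h=2) → closed; open now [(0,1) g=1 f=9, (0,2) g=2 f=9, (0,3) g=3 f=9, (0,4) g=4 f=9, (1,0) g=1 f=9, (1,5) g=4 f=9, (2,2) g=2 f=7, (2,3) g=3 f=7, (2,5) g=5 f=9, (3,3) g=6 f=9, (3,5) g=6 f=9]
step 2: expand (2,3) (f=7, h=4) → closed; open now [(0,1) g=1 f=9, (0,2) g=2 f=9, (0,3) g=3 f=9, (0,4) g=4 f=9, (1,0) g=1 f=9, (1,5) g=4 f=9, (2,2) g=2 f=7, (2,5) g=5 f=9, (3,3) g=4 f=7, (3,5) g=6 f=9]
step 3: expand (3,3) (f=7, h=3) → closed; open now [(0,1) g=1 f=9, (0,2) g=2 f=9, (0,3) g=3 f=9, (0,4) g=4 f=9, (1,0) g=1 f=9, (1,5) g=4 f=9, (2,2) g=2 f=7, (2,5) g=5 f=9, (3,2) g=5 f=9, (3,5) g=6 f=9, (4,3) g=5 f=7]
step 4: expand (4,3) (f=7, h=2) → closed; open now [(0,1) g=1 f=9, (0,2) g=2 f=9, (0,3) g=3 f=9, (0,4) g=4 f=9, (1,0) g=1 f=9, (1,5) g=4 f=9, (2,2) g=2 f=7, (2,5) g=5 f=9, (3,2) g=5 f=9, (3,5) g=6 f=9, (4,2) g=6 f=9, (5,3) g=6 f=7]

order=[(3,4) → (2,3) → (3,3) → (4,3)]; open=[(0,1) g=1 f=9, (0,2) g=2 f=9, (0,3) g=3 f=9, (0,4) g=4 f=9, (1,0) g=1 f=9, (1,5) g=4 f=9, (2,2) g=2 f=7, (2,5) g=5 f=9, (3,2) g=5 f=9, (3,5) g=6 f=9, (4,2) g=6 f=9, (5,3) g=6 f=7]; closed=[(1,1), (1,2), (1,3), (1,4), (2,3), (2,4), (3,3), (3,4), (4,3)]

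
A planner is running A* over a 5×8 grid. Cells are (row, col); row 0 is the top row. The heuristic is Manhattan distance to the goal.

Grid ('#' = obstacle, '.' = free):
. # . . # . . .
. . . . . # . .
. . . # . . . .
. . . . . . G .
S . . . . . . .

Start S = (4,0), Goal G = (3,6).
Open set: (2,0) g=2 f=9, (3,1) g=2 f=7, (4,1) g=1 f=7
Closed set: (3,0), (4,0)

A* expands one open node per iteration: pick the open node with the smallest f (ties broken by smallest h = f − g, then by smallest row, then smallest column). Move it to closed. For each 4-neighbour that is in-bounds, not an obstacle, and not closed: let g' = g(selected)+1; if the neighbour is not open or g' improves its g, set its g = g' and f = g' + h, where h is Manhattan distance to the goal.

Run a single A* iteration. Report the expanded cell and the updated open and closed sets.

step 1: expand (3,1) (f=7, h=5) → closed; open now [(2,0) g=2 f=9, (2,1) g=3 f=9, (3,2) g=3 f=7, (4,1) g=1 f=7]

expanded=(3,1); open=[(2,0) g=2 f=9, (2,1) g=3 f=9, (3,2) g=3 f=7, (4,1) g=1 f=7]; closed=[(3,0), (3,1), (4,0)]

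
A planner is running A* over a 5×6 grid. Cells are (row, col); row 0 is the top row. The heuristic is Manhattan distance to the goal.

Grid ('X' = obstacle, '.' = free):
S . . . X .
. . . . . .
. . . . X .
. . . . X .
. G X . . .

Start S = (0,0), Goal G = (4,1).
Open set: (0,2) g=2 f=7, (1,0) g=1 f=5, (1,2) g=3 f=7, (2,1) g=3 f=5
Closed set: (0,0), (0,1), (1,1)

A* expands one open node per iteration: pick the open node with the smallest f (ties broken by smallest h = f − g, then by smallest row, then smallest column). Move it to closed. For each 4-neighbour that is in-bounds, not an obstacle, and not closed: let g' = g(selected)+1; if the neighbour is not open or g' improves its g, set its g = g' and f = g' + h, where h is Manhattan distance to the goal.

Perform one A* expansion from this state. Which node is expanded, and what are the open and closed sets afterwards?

step 1: expand (2,1) (f=5, h=2) → closed; open now [(0,2) g=2 f=7, (1,0) g=1 f=5, (1,2) g=3 f=7, (2,0) g=4 f=7, (2,2) g=4 f=7, (3,1) g=4 f=5]

expanded=(2,1); open=[(0,2) g=2 f=7, (1,0) g=1 f=5, (1,2) g=3 f=7, (2,0) g=4 f=7, (2,2) g=4 f=7, (3,1) g=4 f=5]; closed=[(0,0), (0,1), (1,1), (2,1)]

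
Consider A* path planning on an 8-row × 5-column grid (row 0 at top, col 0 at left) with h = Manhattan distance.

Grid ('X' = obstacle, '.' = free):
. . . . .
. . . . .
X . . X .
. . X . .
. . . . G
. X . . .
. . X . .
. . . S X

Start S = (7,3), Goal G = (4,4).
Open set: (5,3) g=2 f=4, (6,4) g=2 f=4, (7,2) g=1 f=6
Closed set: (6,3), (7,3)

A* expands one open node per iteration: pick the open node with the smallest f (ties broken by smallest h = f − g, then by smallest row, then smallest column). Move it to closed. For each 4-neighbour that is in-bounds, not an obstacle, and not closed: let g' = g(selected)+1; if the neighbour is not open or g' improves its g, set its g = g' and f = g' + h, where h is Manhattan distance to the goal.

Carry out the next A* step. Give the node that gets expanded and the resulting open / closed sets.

step 1: expand (5,3) (f=4, h=2) → closed; open now [(4,3) g=3 f=4, (5,2) g=3 f=6, (5,4) g=3 f=4, (6,4) g=2 f=4, (7,2) g=1 f=6]

expanded=(5,3); open=[(4,3) g=3 f=4, (5,2) g=3 f=6, (5,4) g=3 f=4, (6,4) g=2 f=4, (7,2) g=1 f=6]; closed=[(5,3), (6,3), (7,3)]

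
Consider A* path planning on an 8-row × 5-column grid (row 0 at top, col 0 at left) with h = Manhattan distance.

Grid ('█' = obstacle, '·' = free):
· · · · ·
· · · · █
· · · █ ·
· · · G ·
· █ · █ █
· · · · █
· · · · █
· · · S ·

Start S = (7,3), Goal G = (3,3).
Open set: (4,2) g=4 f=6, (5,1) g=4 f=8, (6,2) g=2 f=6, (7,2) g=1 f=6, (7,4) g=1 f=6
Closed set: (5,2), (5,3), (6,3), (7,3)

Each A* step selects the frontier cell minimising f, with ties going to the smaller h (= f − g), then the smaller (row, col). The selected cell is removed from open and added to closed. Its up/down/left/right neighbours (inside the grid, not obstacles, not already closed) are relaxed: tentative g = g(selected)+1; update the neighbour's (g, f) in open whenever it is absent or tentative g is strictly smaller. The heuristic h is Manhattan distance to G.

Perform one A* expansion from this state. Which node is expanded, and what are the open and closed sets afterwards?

step 1: expand (4,2) (f=6, h=2) → closed; open now [(3,2) g=5 f=6, (5,1) g=4 f=8, (6,2) g=2 f=6, (7,2) g=1 f=6, (7,4) g=1 f=6]

expanded=(4,2); open=[(3,2) g=5 f=6, (5,1) g=4 f=8, (6,2) g=2 f=6, (7,2) g=1 f=6, (7,4) g=1 f=6]; closed=[(4,2), (5,2), (5,3), (6,3), (7,3)]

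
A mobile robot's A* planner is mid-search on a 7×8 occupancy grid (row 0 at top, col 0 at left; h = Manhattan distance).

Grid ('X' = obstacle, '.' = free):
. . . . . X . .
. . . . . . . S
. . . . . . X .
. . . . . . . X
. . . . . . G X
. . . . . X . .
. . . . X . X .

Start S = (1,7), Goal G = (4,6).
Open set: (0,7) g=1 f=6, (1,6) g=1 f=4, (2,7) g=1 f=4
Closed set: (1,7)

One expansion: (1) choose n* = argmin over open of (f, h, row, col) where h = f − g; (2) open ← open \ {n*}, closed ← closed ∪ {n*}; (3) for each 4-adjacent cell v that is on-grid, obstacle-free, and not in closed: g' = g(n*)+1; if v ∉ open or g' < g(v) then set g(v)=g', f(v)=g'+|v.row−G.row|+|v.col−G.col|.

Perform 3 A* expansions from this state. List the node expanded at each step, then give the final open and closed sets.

step 1: expand (1,6) (f=4, h=3) → closed; open now [(0,6) g=2 f=6, (0,7) g=1 f=6, (1,5) g=2 f=6, (2,7) g=1 f=4]
step 2: expand (2,7) (f=4, h=3) → closed; open now [(0,6) g=2 f=6, (0,7) g=1 f=6, (1,5) g=2 f=6]
step 3: expand (0,6) (f=6, h=4) → closed; open now [(0,7) g=1 f=6, (1,5) g=2 f=6]

order=[(1,6) → (2,7) → (0,6)]; open=[(0,7) g=1 f=6, (1,5) g=2 f=6]; closed=[(0,6), (1,6), (1,7), (2,7)]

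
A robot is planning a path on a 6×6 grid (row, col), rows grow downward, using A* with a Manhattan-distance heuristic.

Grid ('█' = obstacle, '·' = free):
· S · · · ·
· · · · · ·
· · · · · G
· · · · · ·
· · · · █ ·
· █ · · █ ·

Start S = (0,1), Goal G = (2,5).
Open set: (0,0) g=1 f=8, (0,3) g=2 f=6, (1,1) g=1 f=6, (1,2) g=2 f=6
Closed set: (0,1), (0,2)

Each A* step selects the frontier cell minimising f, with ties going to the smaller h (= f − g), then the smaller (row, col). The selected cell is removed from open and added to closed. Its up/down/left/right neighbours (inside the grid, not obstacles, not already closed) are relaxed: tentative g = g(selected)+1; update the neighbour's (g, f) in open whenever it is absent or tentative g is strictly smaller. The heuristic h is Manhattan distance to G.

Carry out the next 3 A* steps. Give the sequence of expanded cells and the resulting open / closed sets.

step 1: expand (0,3) (f=6, h=4) → closed; open now [(0,0) g=1 f=8, (0,4) g=3 f=6, (1,1) g=1 f=6, (1,2) g=2 f=6, (1,3) g=3 f=6]
step 2: expand (0,4) (f=6, h=3) → closed; open now [(0,0) g=1 f=8, (0,5) g=4 f=6, (1,1) g=1 f=6, (1,2) g=2 f=6, (1,3) g=3 f=6, (1,4) g=4 f=6]
step 3: expand (0,5) (f=6, h=2) → closed; open now [(0,0) g=1 f=8, (1,1) g=1 f=6, (1,2) g=2 f=6, (1,3) g=3 f=6, (1,4) g=4 f=6, (1,5) g=5 f=6]

order=[(0,3) → (0,4) → (0,5)]; open=[(0,0) g=1 f=8, (1,1) g=1 f=6, (1,2) g=2 f=6, (1,3) g=3 f=6, (1,4) g=4 f=6, (1,5) g=5 f=6]; closed=[(0,1), (0,2), (0,3), (0,4), (0,5)]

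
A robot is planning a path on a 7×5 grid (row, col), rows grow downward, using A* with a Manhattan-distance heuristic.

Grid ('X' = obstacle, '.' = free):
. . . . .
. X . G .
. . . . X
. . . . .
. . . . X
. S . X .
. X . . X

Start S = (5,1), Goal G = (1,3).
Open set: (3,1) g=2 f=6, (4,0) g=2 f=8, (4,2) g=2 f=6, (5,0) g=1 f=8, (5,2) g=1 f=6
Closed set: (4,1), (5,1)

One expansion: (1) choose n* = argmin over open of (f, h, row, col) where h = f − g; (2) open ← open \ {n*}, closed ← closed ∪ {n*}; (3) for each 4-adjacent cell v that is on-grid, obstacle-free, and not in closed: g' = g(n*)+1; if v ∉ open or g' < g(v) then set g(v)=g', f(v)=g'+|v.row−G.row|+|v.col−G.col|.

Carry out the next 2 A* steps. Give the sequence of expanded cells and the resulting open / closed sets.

order=[(3,1) → (2,1)]; open=[(2,0) g=4 f=8, (2,2) g=4 f=6, (3,0) g=3 f=8, (3,2) g=3 f=6, (4,0) g=2 f=8, (4,2) g=2 f=6, (5,0) g=1 f=8, (5,2) g=1 f=6]; closed=[(2,1), (3,1), (4,1), (5,1)]

step 1: expand (3,1) (f=6, h=4) → closed; open now [(2,1) g=3 f=6, (3,0) g=3 f=8, (3,2) g=3 f=6, (4,0) g=2 f=8, (4,2) g=2 f=6, (5,0) g=1 f=8, (5,2) g=1 f=6]
step 2: expand (2,1) (f=6, h=3) → closed; open now [(2,0) g=4 f=8, (2,2) g=4 f=6, (3,0) g=3 f=8, (3,2) g=3 f=6, (4,0) g=2 f=8, (4,2) g=2 f=6, (5,0) g=1 f=8, (5,2) g=1 f=6]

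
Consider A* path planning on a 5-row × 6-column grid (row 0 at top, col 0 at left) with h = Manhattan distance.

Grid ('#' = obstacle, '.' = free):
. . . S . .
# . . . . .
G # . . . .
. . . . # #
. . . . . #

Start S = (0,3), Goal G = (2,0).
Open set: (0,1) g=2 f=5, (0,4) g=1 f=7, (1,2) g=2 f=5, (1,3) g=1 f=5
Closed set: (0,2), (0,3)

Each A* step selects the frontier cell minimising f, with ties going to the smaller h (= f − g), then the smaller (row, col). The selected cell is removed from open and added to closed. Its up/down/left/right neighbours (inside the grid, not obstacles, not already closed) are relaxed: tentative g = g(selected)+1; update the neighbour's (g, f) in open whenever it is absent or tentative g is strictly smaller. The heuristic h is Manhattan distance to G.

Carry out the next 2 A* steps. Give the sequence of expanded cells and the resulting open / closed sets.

step 1: expand (0,1) (f=5, h=3) → closed; open now [(0,0) g=3 f=5, (0,4) g=1 f=7, (1,1) g=3 f=5, (1,2) g=2 f=5, (1,3) g=1 f=5]
step 2: expand (0,0) (f=5, h=2) → closed; open now [(0,4) g=1 f=7, (1,1) g=3 f=5, (1,2) g=2 f=5, (1,3) g=1 f=5]

order=[(0,1) → (0,0)]; open=[(0,4) g=1 f=7, (1,1) g=3 f=5, (1,2) g=2 f=5, (1,3) g=1 f=5]; closed=[(0,0), (0,1), (0,2), (0,3)]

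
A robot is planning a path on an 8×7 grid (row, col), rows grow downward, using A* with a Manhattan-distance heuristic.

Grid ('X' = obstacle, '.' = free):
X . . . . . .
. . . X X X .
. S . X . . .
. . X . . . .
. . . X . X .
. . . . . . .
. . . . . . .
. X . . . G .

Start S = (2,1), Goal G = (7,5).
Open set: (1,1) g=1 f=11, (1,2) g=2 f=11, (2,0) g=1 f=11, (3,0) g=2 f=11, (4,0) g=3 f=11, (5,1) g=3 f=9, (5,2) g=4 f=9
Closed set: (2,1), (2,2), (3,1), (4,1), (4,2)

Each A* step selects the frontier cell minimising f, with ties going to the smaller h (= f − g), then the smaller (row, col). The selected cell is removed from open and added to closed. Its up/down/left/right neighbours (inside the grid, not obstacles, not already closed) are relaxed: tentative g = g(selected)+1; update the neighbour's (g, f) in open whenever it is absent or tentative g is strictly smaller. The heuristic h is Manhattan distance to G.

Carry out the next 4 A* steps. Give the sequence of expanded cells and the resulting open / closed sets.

step 1: expand (5,2) (f=9, h=5) → closed; open now [(1,1) g=1 f=11, (1,2) g=2 f=11, (2,0) g=1 f=11, (3,0) g=2 f=11, (4,0) g=3 f=11, (5,1) g=3 f=9, (5,3) g=5 f=9, (6,2) g=5 f=9]
step 2: expand (5,3) (f=9, h=4) → closed; open now [(1,1) g=1 f=11, (1,2) g=2 f=11, (2,0) g=1 f=11, (3,0) g=2 f=11, (4,0) g=3 f=11, (5,1) g=3 f=9, (5,4) g=6 f=9, (6,2) g=5 f=9, (6,3) g=6 f=9]
step 3: expand (5,4) (f=9, h=3) → closed; open now [(1,1) g=1 f=11, (1,2) g=2 f=11, (2,0) g=1 f=11, (3,0) g=2 f=11, (4,0) g=3 f=11, (4,4) g=7 f=11, (5,1) g=3 f=9, (5,5) g=7 f=9, (6,2) g=5 f=9, (6,3) g=6 f=9, (6,4) g=7 f=9]
step 4: expand (5,5) (f=9, h=2) → closed; open now [(1,1) g=1 f=11, (1,2) g=2 f=11, (2,0) g=1 f=11, (3,0) g=2 f=11, (4,0) g=3 f=11, (4,4) g=7 f=11, (5,1) g=3 f=9, (5,6) g=8 f=11, (6,2) g=5 f=9, (6,3) g=6 f=9, (6,4) g=7 f=9, (6,5) g=8 f=9]

order=[(5,2) → (5,3) → (5,4) → (5,5)]; open=[(1,1) g=1 f=11, (1,2) g=2 f=11, (2,0) g=1 f=11, (3,0) g=2 f=11, (4,0) g=3 f=11, (4,4) g=7 f=11, (5,1) g=3 f=9, (5,6) g=8 f=11, (6,2) g=5 f=9, (6,3) g=6 f=9, (6,4) g=7 f=9, (6,5) g=8 f=9]; closed=[(2,1), (2,2), (3,1), (4,1), (4,2), (5,2), (5,3), (5,4), (5,5)]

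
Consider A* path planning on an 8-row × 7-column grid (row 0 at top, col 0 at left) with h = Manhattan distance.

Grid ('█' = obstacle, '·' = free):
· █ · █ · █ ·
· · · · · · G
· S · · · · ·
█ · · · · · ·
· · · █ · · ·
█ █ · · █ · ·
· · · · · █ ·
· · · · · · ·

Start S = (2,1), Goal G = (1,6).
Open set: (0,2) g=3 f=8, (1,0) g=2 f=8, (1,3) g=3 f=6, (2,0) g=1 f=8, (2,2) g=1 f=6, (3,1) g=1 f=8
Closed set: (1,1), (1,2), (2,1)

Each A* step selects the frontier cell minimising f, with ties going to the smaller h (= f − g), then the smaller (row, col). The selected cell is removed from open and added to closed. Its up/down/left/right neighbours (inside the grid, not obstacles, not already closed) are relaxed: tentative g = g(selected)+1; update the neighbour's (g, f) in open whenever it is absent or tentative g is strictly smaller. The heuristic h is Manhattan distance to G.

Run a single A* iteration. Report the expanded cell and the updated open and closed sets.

step 1: expand (1,3) (f=6, h=3) → closed; open now [(0,2) g=3 f=8, (1,0) g=2 f=8, (1,4) g=4 f=6, (2,0) g=1 f=8, (2,2) g=1 f=6, (2,3) g=4 f=8, (3,1) g=1 f=8]

expanded=(1,3); open=[(0,2) g=3 f=8, (1,0) g=2 f=8, (1,4) g=4 f=6, (2,0) g=1 f=8, (2,2) g=1 f=6, (2,3) g=4 f=8, (3,1) g=1 f=8]; closed=[(1,1), (1,2), (1,3), (2,1)]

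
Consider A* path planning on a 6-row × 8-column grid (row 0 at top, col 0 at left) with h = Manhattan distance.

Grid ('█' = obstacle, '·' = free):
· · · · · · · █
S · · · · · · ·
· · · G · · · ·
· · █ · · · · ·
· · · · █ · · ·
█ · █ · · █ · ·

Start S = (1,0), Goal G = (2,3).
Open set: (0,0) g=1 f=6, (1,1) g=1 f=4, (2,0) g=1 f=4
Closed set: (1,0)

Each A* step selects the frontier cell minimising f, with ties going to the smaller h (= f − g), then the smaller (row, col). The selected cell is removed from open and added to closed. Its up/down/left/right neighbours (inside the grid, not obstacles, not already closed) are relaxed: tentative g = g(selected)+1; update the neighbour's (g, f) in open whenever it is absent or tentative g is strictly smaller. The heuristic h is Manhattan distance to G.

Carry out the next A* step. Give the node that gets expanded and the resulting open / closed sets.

expanded=(1,1); open=[(0,0) g=1 f=6, (0,1) g=2 f=6, (1,2) g=2 f=4, (2,0) g=1 f=4, (2,1) g=2 f=4]; closed=[(1,0), (1,1)]

step 1: expand (1,1) (f=4, h=3) → closed; open now [(0,0) g=1 f=6, (0,1) g=2 f=6, (1,2) g=2 f=4, (2,0) g=1 f=4, (2,1) g=2 f=4]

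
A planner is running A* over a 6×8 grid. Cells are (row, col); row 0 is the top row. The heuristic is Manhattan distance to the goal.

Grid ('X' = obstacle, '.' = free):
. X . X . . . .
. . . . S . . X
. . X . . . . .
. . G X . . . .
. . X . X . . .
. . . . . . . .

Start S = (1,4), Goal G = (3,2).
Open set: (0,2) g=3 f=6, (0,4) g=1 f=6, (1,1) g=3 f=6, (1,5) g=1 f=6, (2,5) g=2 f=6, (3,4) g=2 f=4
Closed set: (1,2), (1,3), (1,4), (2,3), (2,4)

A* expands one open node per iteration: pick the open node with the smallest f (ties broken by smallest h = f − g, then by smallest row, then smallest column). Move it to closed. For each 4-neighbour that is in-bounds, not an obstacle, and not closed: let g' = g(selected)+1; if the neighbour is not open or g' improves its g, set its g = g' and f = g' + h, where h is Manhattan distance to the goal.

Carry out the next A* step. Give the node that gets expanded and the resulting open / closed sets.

step 1: expand (3,4) (f=4, h=2) → closed; open now [(0,2) g=3 f=6, (0,4) g=1 f=6, (1,1) g=3 f=6, (1,5) g=1 f=6, (2,5) g=2 f=6, (3,5) g=3 f=6]

expanded=(3,4); open=[(0,2) g=3 f=6, (0,4) g=1 f=6, (1,1) g=3 f=6, (1,5) g=1 f=6, (2,5) g=2 f=6, (3,5) g=3 f=6]; closed=[(1,2), (1,3), (1,4), (2,3), (2,4), (3,4)]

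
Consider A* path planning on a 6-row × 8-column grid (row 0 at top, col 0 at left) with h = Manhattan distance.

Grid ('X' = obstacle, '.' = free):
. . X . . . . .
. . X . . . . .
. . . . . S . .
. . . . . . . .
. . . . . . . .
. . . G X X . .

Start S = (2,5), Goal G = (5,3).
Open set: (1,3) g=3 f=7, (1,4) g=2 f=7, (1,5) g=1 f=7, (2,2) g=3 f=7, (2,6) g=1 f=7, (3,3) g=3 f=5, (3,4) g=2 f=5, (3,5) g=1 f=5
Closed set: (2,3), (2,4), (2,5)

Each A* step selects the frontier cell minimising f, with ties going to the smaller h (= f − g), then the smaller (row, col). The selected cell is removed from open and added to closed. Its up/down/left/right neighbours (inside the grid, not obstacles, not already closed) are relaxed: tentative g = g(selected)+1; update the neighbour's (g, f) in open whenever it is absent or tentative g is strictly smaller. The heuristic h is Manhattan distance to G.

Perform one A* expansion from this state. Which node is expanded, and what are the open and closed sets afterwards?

step 1: expand (3,3) (f=5, h=2) → closed; open now [(1,3) g=3 f=7, (1,4) g=2 f=7, (1,5) g=1 f=7, (2,2) g=3 f=7, (2,6) g=1 f=7, (3,2) g=4 f=7, (3,4) g=2 f=5, (3,5) g=1 f=5, (4,3) g=4 f=5]

expanded=(3,3); open=[(1,3) g=3 f=7, (1,4) g=2 f=7, (1,5) g=1 f=7, (2,2) g=3 f=7, (2,6) g=1 f=7, (3,2) g=4 f=7, (3,4) g=2 f=5, (3,5) g=1 f=5, (4,3) g=4 f=5]; closed=[(2,3), (2,4), (2,5), (3,3)]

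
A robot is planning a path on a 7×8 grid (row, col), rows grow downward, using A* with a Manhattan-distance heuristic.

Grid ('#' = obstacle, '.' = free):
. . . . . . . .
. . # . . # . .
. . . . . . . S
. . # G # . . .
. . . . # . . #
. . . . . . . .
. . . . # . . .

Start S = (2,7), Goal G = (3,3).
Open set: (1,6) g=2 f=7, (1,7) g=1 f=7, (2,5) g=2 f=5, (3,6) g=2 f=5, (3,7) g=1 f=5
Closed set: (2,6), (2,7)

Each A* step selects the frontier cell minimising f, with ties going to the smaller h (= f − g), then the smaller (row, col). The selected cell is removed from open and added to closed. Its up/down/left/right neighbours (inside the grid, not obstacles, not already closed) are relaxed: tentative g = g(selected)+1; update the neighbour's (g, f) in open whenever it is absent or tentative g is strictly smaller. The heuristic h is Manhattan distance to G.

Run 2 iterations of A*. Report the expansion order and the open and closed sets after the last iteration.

step 1: expand (2,5) (f=5, h=3) → closed; open now [(1,6) g=2 f=7, (1,7) g=1 f=7, (2,4) g=3 f=5, (3,5) g=3 f=5, (3,6) g=2 f=5, (3,7) g=1 f=5]
step 2: expand (2,4) (f=5, h=2) → closed; open now [(1,4) g=4 f=7, (1,6) g=2 f=7, (1,7) g=1 f=7, (2,3) g=4 f=5, (3,5) g=3 f=5, (3,6) g=2 f=5, (3,7) g=1 f=5]

order=[(2,5) → (2,4)]; open=[(1,4) g=4 f=7, (1,6) g=2 f=7, (1,7) g=1 f=7, (2,3) g=4 f=5, (3,5) g=3 f=5, (3,6) g=2 f=5, (3,7) g=1 f=5]; closed=[(2,4), (2,5), (2,6), (2,7)]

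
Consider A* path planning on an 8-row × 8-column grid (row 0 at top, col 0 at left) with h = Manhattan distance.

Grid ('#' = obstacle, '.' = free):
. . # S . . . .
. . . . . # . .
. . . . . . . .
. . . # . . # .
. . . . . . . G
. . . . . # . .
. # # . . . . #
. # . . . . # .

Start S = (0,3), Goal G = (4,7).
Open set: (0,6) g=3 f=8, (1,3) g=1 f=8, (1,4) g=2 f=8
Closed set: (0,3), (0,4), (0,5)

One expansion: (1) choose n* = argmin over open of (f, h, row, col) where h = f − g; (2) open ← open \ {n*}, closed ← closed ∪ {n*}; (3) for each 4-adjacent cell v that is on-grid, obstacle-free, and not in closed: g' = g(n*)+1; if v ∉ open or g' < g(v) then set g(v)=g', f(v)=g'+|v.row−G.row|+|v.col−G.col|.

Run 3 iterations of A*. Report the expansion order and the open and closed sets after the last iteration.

order=[(0,6) → (0,7) → (1,7)]; open=[(1,3) g=1 f=8, (1,4) g=2 f=8, (1,6) g=4 f=8, (2,7) g=6 f=8]; closed=[(0,3), (0,4), (0,5), (0,6), (0,7), (1,7)]

step 1: expand (0,6) (f=8, h=5) → closed; open now [(0,7) g=4 f=8, (1,3) g=1 f=8, (1,4) g=2 f=8, (1,6) g=4 f=8]
step 2: expand (0,7) (f=8, h=4) → closed; open now [(1,3) g=1 f=8, (1,4) g=2 f=8, (1,6) g=4 f=8, (1,7) g=5 f=8]
step 3: expand (1,7) (f=8, h=3) → closed; open now [(1,3) g=1 f=8, (1,4) g=2 f=8, (1,6) g=4 f=8, (2,7) g=6 f=8]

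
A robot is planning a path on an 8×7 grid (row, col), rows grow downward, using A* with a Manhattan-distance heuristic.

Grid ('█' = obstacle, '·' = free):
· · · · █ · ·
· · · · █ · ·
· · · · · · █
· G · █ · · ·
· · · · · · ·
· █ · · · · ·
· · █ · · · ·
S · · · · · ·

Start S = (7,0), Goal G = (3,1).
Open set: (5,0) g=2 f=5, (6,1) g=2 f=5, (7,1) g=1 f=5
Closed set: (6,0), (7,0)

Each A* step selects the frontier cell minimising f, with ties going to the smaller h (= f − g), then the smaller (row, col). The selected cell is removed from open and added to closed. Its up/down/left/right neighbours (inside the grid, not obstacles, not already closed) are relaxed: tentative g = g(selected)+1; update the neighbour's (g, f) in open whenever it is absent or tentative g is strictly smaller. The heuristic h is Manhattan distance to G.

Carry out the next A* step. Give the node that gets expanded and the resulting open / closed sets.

expanded=(5,0); open=[(4,0) g=3 f=5, (6,1) g=2 f=5, (7,1) g=1 f=5]; closed=[(5,0), (6,0), (7,0)]

step 1: expand (5,0) (f=5, h=3) → closed; open now [(4,0) g=3 f=5, (6,1) g=2 f=5, (7,1) g=1 f=5]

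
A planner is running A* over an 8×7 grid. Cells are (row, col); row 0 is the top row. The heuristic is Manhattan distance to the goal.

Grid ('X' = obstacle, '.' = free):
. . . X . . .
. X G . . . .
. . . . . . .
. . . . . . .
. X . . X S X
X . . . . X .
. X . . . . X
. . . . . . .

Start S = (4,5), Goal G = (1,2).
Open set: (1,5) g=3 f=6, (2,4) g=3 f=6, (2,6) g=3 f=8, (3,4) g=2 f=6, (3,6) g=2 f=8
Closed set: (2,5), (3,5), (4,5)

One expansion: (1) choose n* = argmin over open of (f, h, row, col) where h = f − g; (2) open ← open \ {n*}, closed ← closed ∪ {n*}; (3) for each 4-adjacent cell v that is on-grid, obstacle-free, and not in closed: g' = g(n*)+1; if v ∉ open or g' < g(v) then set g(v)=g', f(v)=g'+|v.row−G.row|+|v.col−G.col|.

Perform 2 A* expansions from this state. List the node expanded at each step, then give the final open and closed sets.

step 1: expand (1,5) (f=6, h=3) → closed; open now [(0,5) g=4 f=8, (1,4) g=4 f=6, (1,6) g=4 f=8, (2,4) g=3 f=6, (2,6) g=3 f=8, (3,4) g=2 f=6, (3,6) g=2 f=8]
step 2: expand (1,4) (f=6, h=2) → closed; open now [(0,4) g=5 f=8, (0,5) g=4 f=8, (1,3) g=5 f=6, (1,6) g=4 f=8, (2,4) g=3 f=6, (2,6) g=3 f=8, (3,4) g=2 f=6, (3,6) g=2 f=8]

order=[(1,5) → (1,4)]; open=[(0,4) g=5 f=8, (0,5) g=4 f=8, (1,3) g=5 f=6, (1,6) g=4 f=8, (2,4) g=3 f=6, (2,6) g=3 f=8, (3,4) g=2 f=6, (3,6) g=2 f=8]; closed=[(1,4), (1,5), (2,5), (3,5), (4,5)]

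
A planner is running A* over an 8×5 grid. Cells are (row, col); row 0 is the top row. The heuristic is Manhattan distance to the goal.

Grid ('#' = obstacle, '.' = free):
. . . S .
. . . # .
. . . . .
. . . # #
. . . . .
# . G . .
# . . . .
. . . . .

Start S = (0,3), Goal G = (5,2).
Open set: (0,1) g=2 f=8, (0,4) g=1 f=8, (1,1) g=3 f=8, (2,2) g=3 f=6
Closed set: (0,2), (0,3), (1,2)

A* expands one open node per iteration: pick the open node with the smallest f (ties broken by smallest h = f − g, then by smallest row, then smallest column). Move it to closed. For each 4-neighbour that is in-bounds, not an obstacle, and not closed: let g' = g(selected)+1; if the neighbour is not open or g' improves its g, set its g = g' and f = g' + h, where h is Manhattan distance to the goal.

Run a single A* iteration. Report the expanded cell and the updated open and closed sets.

expanded=(2,2); open=[(0,1) g=2 f=8, (0,4) g=1 f=8, (1,1) g=3 f=8, (2,1) g=4 f=8, (2,3) g=4 f=8, (3,2) g=4 f=6]; closed=[(0,2), (0,3), (1,2), (2,2)]

step 1: expand (2,2) (f=6, h=3) → closed; open now [(0,1) g=2 f=8, (0,4) g=1 f=8, (1,1) g=3 f=8, (2,1) g=4 f=8, (2,3) g=4 f=8, (3,2) g=4 f=6]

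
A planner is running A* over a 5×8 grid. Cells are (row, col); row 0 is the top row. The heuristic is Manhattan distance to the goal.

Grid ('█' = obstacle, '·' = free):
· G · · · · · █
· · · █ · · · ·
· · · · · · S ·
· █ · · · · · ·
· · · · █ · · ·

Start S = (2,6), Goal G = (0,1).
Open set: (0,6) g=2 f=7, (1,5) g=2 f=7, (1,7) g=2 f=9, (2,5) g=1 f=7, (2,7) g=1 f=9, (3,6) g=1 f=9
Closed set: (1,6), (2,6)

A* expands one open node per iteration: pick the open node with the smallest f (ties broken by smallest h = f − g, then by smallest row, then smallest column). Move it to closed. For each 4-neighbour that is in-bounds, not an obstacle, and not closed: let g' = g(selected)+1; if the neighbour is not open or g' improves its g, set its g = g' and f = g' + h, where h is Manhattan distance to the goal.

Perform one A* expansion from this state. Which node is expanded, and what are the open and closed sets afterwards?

expanded=(0,6); open=[(0,5) g=3 f=7, (1,5) g=2 f=7, (1,7) g=2 f=9, (2,5) g=1 f=7, (2,7) g=1 f=9, (3,6) g=1 f=9]; closed=[(0,6), (1,6), (2,6)]

step 1: expand (0,6) (f=7, h=5) → closed; open now [(0,5) g=3 f=7, (1,5) g=2 f=7, (1,7) g=2 f=9, (2,5) g=1 f=7, (2,7) g=1 f=9, (3,6) g=1 f=9]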